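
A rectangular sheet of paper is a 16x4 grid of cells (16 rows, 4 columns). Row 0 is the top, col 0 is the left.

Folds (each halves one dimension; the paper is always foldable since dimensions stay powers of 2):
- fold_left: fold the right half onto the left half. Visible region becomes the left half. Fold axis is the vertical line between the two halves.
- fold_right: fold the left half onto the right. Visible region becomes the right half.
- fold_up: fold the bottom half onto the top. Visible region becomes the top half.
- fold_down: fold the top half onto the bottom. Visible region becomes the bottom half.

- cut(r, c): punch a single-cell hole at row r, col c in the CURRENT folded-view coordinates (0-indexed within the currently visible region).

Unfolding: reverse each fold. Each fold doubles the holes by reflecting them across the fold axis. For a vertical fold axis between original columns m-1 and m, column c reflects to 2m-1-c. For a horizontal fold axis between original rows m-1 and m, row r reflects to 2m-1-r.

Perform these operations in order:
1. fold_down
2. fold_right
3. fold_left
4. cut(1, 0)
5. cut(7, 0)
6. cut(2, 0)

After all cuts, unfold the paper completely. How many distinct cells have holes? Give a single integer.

Answer: 24

Derivation:
Op 1 fold_down: fold axis h@8; visible region now rows[8,16) x cols[0,4) = 8x4
Op 2 fold_right: fold axis v@2; visible region now rows[8,16) x cols[2,4) = 8x2
Op 3 fold_left: fold axis v@3; visible region now rows[8,16) x cols[2,3) = 8x1
Op 4 cut(1, 0): punch at orig (9,2); cuts so far [(9, 2)]; region rows[8,16) x cols[2,3) = 8x1
Op 5 cut(7, 0): punch at orig (15,2); cuts so far [(9, 2), (15, 2)]; region rows[8,16) x cols[2,3) = 8x1
Op 6 cut(2, 0): punch at orig (10,2); cuts so far [(9, 2), (10, 2), (15, 2)]; region rows[8,16) x cols[2,3) = 8x1
Unfold 1 (reflect across v@3): 6 holes -> [(9, 2), (9, 3), (10, 2), (10, 3), (15, 2), (15, 3)]
Unfold 2 (reflect across v@2): 12 holes -> [(9, 0), (9, 1), (9, 2), (9, 3), (10, 0), (10, 1), (10, 2), (10, 3), (15, 0), (15, 1), (15, 2), (15, 3)]
Unfold 3 (reflect across h@8): 24 holes -> [(0, 0), (0, 1), (0, 2), (0, 3), (5, 0), (5, 1), (5, 2), (5, 3), (6, 0), (6, 1), (6, 2), (6, 3), (9, 0), (9, 1), (9, 2), (9, 3), (10, 0), (10, 1), (10, 2), (10, 3), (15, 0), (15, 1), (15, 2), (15, 3)]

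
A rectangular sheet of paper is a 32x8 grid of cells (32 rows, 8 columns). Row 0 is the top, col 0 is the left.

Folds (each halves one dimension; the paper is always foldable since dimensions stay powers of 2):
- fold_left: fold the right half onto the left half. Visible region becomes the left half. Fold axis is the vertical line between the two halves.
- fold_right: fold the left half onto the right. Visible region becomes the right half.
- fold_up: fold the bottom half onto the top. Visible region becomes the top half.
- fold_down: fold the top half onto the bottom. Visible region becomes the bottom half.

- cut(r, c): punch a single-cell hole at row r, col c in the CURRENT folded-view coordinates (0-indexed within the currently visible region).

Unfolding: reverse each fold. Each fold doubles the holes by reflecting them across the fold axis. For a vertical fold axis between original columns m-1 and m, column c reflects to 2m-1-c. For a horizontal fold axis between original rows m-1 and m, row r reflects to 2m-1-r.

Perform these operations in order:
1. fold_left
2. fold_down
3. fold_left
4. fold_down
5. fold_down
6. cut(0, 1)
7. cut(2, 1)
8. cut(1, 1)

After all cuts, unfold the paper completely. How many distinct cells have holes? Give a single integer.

Answer: 96

Derivation:
Op 1 fold_left: fold axis v@4; visible region now rows[0,32) x cols[0,4) = 32x4
Op 2 fold_down: fold axis h@16; visible region now rows[16,32) x cols[0,4) = 16x4
Op 3 fold_left: fold axis v@2; visible region now rows[16,32) x cols[0,2) = 16x2
Op 4 fold_down: fold axis h@24; visible region now rows[24,32) x cols[0,2) = 8x2
Op 5 fold_down: fold axis h@28; visible region now rows[28,32) x cols[0,2) = 4x2
Op 6 cut(0, 1): punch at orig (28,1); cuts so far [(28, 1)]; region rows[28,32) x cols[0,2) = 4x2
Op 7 cut(2, 1): punch at orig (30,1); cuts so far [(28, 1), (30, 1)]; region rows[28,32) x cols[0,2) = 4x2
Op 8 cut(1, 1): punch at orig (29,1); cuts so far [(28, 1), (29, 1), (30, 1)]; region rows[28,32) x cols[0,2) = 4x2
Unfold 1 (reflect across h@28): 6 holes -> [(25, 1), (26, 1), (27, 1), (28, 1), (29, 1), (30, 1)]
Unfold 2 (reflect across h@24): 12 holes -> [(17, 1), (18, 1), (19, 1), (20, 1), (21, 1), (22, 1), (25, 1), (26, 1), (27, 1), (28, 1), (29, 1), (30, 1)]
Unfold 3 (reflect across v@2): 24 holes -> [(17, 1), (17, 2), (18, 1), (18, 2), (19, 1), (19, 2), (20, 1), (20, 2), (21, 1), (21, 2), (22, 1), (22, 2), (25, 1), (25, 2), (26, 1), (26, 2), (27, 1), (27, 2), (28, 1), (28, 2), (29, 1), (29, 2), (30, 1), (30, 2)]
Unfold 4 (reflect across h@16): 48 holes -> [(1, 1), (1, 2), (2, 1), (2, 2), (3, 1), (3, 2), (4, 1), (4, 2), (5, 1), (5, 2), (6, 1), (6, 2), (9, 1), (9, 2), (10, 1), (10, 2), (11, 1), (11, 2), (12, 1), (12, 2), (13, 1), (13, 2), (14, 1), (14, 2), (17, 1), (17, 2), (18, 1), (18, 2), (19, 1), (19, 2), (20, 1), (20, 2), (21, 1), (21, 2), (22, 1), (22, 2), (25, 1), (25, 2), (26, 1), (26, 2), (27, 1), (27, 2), (28, 1), (28, 2), (29, 1), (29, 2), (30, 1), (30, 2)]
Unfold 5 (reflect across v@4): 96 holes -> [(1, 1), (1, 2), (1, 5), (1, 6), (2, 1), (2, 2), (2, 5), (2, 6), (3, 1), (3, 2), (3, 5), (3, 6), (4, 1), (4, 2), (4, 5), (4, 6), (5, 1), (5, 2), (5, 5), (5, 6), (6, 1), (6, 2), (6, 5), (6, 6), (9, 1), (9, 2), (9, 5), (9, 6), (10, 1), (10, 2), (10, 5), (10, 6), (11, 1), (11, 2), (11, 5), (11, 6), (12, 1), (12, 2), (12, 5), (12, 6), (13, 1), (13, 2), (13, 5), (13, 6), (14, 1), (14, 2), (14, 5), (14, 6), (17, 1), (17, 2), (17, 5), (17, 6), (18, 1), (18, 2), (18, 5), (18, 6), (19, 1), (19, 2), (19, 5), (19, 6), (20, 1), (20, 2), (20, 5), (20, 6), (21, 1), (21, 2), (21, 5), (21, 6), (22, 1), (22, 2), (22, 5), (22, 6), (25, 1), (25, 2), (25, 5), (25, 6), (26, 1), (26, 2), (26, 5), (26, 6), (27, 1), (27, 2), (27, 5), (27, 6), (28, 1), (28, 2), (28, 5), (28, 6), (29, 1), (29, 2), (29, 5), (29, 6), (30, 1), (30, 2), (30, 5), (30, 6)]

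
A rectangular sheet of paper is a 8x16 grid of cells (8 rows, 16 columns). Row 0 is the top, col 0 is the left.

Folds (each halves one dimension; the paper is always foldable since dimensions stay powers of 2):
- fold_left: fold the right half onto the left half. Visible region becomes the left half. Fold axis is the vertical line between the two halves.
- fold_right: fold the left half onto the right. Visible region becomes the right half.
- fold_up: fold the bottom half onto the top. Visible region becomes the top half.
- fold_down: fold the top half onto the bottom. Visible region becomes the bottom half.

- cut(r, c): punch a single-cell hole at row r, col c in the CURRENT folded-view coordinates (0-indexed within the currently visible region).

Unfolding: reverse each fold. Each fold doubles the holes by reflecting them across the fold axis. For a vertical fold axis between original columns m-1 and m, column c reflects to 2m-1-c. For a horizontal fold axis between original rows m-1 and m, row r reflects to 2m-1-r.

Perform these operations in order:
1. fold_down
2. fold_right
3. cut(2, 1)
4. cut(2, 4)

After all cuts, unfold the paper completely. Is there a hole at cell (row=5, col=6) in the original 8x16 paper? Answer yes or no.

Op 1 fold_down: fold axis h@4; visible region now rows[4,8) x cols[0,16) = 4x16
Op 2 fold_right: fold axis v@8; visible region now rows[4,8) x cols[8,16) = 4x8
Op 3 cut(2, 1): punch at orig (6,9); cuts so far [(6, 9)]; region rows[4,8) x cols[8,16) = 4x8
Op 4 cut(2, 4): punch at orig (6,12); cuts so far [(6, 9), (6, 12)]; region rows[4,8) x cols[8,16) = 4x8
Unfold 1 (reflect across v@8): 4 holes -> [(6, 3), (6, 6), (6, 9), (6, 12)]
Unfold 2 (reflect across h@4): 8 holes -> [(1, 3), (1, 6), (1, 9), (1, 12), (6, 3), (6, 6), (6, 9), (6, 12)]
Holes: [(1, 3), (1, 6), (1, 9), (1, 12), (6, 3), (6, 6), (6, 9), (6, 12)]

Answer: no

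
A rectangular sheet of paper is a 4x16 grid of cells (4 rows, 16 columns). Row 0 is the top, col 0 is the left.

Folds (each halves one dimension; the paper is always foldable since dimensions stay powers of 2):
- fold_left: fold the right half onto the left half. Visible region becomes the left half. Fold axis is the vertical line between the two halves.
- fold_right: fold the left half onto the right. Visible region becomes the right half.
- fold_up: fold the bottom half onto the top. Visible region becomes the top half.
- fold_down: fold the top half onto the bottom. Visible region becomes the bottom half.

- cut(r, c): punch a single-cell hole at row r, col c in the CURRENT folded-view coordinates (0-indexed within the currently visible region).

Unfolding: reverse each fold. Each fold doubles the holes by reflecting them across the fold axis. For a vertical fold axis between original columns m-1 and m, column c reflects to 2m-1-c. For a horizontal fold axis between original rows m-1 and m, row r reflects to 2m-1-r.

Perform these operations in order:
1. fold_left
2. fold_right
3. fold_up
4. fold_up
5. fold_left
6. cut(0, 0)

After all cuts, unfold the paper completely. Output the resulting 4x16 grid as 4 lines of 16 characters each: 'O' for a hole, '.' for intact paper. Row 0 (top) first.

Op 1 fold_left: fold axis v@8; visible region now rows[0,4) x cols[0,8) = 4x8
Op 2 fold_right: fold axis v@4; visible region now rows[0,4) x cols[4,8) = 4x4
Op 3 fold_up: fold axis h@2; visible region now rows[0,2) x cols[4,8) = 2x4
Op 4 fold_up: fold axis h@1; visible region now rows[0,1) x cols[4,8) = 1x4
Op 5 fold_left: fold axis v@6; visible region now rows[0,1) x cols[4,6) = 1x2
Op 6 cut(0, 0): punch at orig (0,4); cuts so far [(0, 4)]; region rows[0,1) x cols[4,6) = 1x2
Unfold 1 (reflect across v@6): 2 holes -> [(0, 4), (0, 7)]
Unfold 2 (reflect across h@1): 4 holes -> [(0, 4), (0, 7), (1, 4), (1, 7)]
Unfold 3 (reflect across h@2): 8 holes -> [(0, 4), (0, 7), (1, 4), (1, 7), (2, 4), (2, 7), (3, 4), (3, 7)]
Unfold 4 (reflect across v@4): 16 holes -> [(0, 0), (0, 3), (0, 4), (0, 7), (1, 0), (1, 3), (1, 4), (1, 7), (2, 0), (2, 3), (2, 4), (2, 7), (3, 0), (3, 3), (3, 4), (3, 7)]
Unfold 5 (reflect across v@8): 32 holes -> [(0, 0), (0, 3), (0, 4), (0, 7), (0, 8), (0, 11), (0, 12), (0, 15), (1, 0), (1, 3), (1, 4), (1, 7), (1, 8), (1, 11), (1, 12), (1, 15), (2, 0), (2, 3), (2, 4), (2, 7), (2, 8), (2, 11), (2, 12), (2, 15), (3, 0), (3, 3), (3, 4), (3, 7), (3, 8), (3, 11), (3, 12), (3, 15)]

Answer: O..OO..OO..OO..O
O..OO..OO..OO..O
O..OO..OO..OO..O
O..OO..OO..OO..O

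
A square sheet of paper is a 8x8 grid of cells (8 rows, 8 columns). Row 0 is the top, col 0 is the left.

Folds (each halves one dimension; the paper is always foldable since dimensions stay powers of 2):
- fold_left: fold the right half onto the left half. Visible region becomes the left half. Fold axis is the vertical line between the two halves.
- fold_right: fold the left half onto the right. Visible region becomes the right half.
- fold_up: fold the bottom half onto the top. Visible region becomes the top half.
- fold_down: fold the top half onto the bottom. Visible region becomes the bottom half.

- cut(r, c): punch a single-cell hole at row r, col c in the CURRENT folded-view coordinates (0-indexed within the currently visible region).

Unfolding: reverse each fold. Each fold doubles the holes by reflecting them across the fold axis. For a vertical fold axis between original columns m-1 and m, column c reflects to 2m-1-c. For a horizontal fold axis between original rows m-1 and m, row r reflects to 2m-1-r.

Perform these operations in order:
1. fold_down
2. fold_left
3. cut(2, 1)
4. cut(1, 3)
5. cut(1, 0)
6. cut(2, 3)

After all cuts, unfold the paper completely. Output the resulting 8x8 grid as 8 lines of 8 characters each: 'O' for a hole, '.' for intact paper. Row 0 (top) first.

Answer: ........
.O.OO.O.
O..OO..O
........
........
O..OO..O
.O.OO.O.
........

Derivation:
Op 1 fold_down: fold axis h@4; visible region now rows[4,8) x cols[0,8) = 4x8
Op 2 fold_left: fold axis v@4; visible region now rows[4,8) x cols[0,4) = 4x4
Op 3 cut(2, 1): punch at orig (6,1); cuts so far [(6, 1)]; region rows[4,8) x cols[0,4) = 4x4
Op 4 cut(1, 3): punch at orig (5,3); cuts so far [(5, 3), (6, 1)]; region rows[4,8) x cols[0,4) = 4x4
Op 5 cut(1, 0): punch at orig (5,0); cuts so far [(5, 0), (5, 3), (6, 1)]; region rows[4,8) x cols[0,4) = 4x4
Op 6 cut(2, 3): punch at orig (6,3); cuts so far [(5, 0), (5, 3), (6, 1), (6, 3)]; region rows[4,8) x cols[0,4) = 4x4
Unfold 1 (reflect across v@4): 8 holes -> [(5, 0), (5, 3), (5, 4), (5, 7), (6, 1), (6, 3), (6, 4), (6, 6)]
Unfold 2 (reflect across h@4): 16 holes -> [(1, 1), (1, 3), (1, 4), (1, 6), (2, 0), (2, 3), (2, 4), (2, 7), (5, 0), (5, 3), (5, 4), (5, 7), (6, 1), (6, 3), (6, 4), (6, 6)]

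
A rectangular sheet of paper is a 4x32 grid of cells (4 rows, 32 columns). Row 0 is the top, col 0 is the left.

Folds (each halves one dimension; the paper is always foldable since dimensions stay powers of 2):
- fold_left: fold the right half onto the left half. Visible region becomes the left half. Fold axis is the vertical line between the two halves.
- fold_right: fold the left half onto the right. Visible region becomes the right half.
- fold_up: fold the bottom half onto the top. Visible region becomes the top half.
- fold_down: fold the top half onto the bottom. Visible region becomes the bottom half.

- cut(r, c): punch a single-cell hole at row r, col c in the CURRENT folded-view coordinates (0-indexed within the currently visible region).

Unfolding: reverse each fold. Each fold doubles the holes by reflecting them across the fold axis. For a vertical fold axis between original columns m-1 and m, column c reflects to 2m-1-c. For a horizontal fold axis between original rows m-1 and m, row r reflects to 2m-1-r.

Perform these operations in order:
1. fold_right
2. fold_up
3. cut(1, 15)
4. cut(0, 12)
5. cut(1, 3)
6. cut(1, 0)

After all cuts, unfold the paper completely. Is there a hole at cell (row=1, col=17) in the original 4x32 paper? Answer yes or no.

Op 1 fold_right: fold axis v@16; visible region now rows[0,4) x cols[16,32) = 4x16
Op 2 fold_up: fold axis h@2; visible region now rows[0,2) x cols[16,32) = 2x16
Op 3 cut(1, 15): punch at orig (1,31); cuts so far [(1, 31)]; region rows[0,2) x cols[16,32) = 2x16
Op 4 cut(0, 12): punch at orig (0,28); cuts so far [(0, 28), (1, 31)]; region rows[0,2) x cols[16,32) = 2x16
Op 5 cut(1, 3): punch at orig (1,19); cuts so far [(0, 28), (1, 19), (1, 31)]; region rows[0,2) x cols[16,32) = 2x16
Op 6 cut(1, 0): punch at orig (1,16); cuts so far [(0, 28), (1, 16), (1, 19), (1, 31)]; region rows[0,2) x cols[16,32) = 2x16
Unfold 1 (reflect across h@2): 8 holes -> [(0, 28), (1, 16), (1, 19), (1, 31), (2, 16), (2, 19), (2, 31), (3, 28)]
Unfold 2 (reflect across v@16): 16 holes -> [(0, 3), (0, 28), (1, 0), (1, 12), (1, 15), (1, 16), (1, 19), (1, 31), (2, 0), (2, 12), (2, 15), (2, 16), (2, 19), (2, 31), (3, 3), (3, 28)]
Holes: [(0, 3), (0, 28), (1, 0), (1, 12), (1, 15), (1, 16), (1, 19), (1, 31), (2, 0), (2, 12), (2, 15), (2, 16), (2, 19), (2, 31), (3, 3), (3, 28)]

Answer: no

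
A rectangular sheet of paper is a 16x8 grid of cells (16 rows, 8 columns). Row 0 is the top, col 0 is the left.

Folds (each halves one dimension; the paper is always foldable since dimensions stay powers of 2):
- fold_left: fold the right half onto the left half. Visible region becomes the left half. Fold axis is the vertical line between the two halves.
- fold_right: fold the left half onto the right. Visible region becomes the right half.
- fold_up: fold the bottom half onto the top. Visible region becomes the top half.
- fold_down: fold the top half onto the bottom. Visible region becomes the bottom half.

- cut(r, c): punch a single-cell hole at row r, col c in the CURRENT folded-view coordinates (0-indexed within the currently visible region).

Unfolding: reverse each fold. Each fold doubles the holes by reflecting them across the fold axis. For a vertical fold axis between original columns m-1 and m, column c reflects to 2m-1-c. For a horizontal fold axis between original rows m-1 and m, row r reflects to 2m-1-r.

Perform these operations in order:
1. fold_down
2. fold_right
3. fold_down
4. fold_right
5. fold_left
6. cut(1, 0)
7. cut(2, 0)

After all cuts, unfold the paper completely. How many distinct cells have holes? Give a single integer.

Op 1 fold_down: fold axis h@8; visible region now rows[8,16) x cols[0,8) = 8x8
Op 2 fold_right: fold axis v@4; visible region now rows[8,16) x cols[4,8) = 8x4
Op 3 fold_down: fold axis h@12; visible region now rows[12,16) x cols[4,8) = 4x4
Op 4 fold_right: fold axis v@6; visible region now rows[12,16) x cols[6,8) = 4x2
Op 5 fold_left: fold axis v@7; visible region now rows[12,16) x cols[6,7) = 4x1
Op 6 cut(1, 0): punch at orig (13,6); cuts so far [(13, 6)]; region rows[12,16) x cols[6,7) = 4x1
Op 7 cut(2, 0): punch at orig (14,6); cuts so far [(13, 6), (14, 6)]; region rows[12,16) x cols[6,7) = 4x1
Unfold 1 (reflect across v@7): 4 holes -> [(13, 6), (13, 7), (14, 6), (14, 7)]
Unfold 2 (reflect across v@6): 8 holes -> [(13, 4), (13, 5), (13, 6), (13, 7), (14, 4), (14, 5), (14, 6), (14, 7)]
Unfold 3 (reflect across h@12): 16 holes -> [(9, 4), (9, 5), (9, 6), (9, 7), (10, 4), (10, 5), (10, 6), (10, 7), (13, 4), (13, 5), (13, 6), (13, 7), (14, 4), (14, 5), (14, 6), (14, 7)]
Unfold 4 (reflect across v@4): 32 holes -> [(9, 0), (9, 1), (9, 2), (9, 3), (9, 4), (9, 5), (9, 6), (9, 7), (10, 0), (10, 1), (10, 2), (10, 3), (10, 4), (10, 5), (10, 6), (10, 7), (13, 0), (13, 1), (13, 2), (13, 3), (13, 4), (13, 5), (13, 6), (13, 7), (14, 0), (14, 1), (14, 2), (14, 3), (14, 4), (14, 5), (14, 6), (14, 7)]
Unfold 5 (reflect across h@8): 64 holes -> [(1, 0), (1, 1), (1, 2), (1, 3), (1, 4), (1, 5), (1, 6), (1, 7), (2, 0), (2, 1), (2, 2), (2, 3), (2, 4), (2, 5), (2, 6), (2, 7), (5, 0), (5, 1), (5, 2), (5, 3), (5, 4), (5, 5), (5, 6), (5, 7), (6, 0), (6, 1), (6, 2), (6, 3), (6, 4), (6, 5), (6, 6), (6, 7), (9, 0), (9, 1), (9, 2), (9, 3), (9, 4), (9, 5), (9, 6), (9, 7), (10, 0), (10, 1), (10, 2), (10, 3), (10, 4), (10, 5), (10, 6), (10, 7), (13, 0), (13, 1), (13, 2), (13, 3), (13, 4), (13, 5), (13, 6), (13, 7), (14, 0), (14, 1), (14, 2), (14, 3), (14, 4), (14, 5), (14, 6), (14, 7)]

Answer: 64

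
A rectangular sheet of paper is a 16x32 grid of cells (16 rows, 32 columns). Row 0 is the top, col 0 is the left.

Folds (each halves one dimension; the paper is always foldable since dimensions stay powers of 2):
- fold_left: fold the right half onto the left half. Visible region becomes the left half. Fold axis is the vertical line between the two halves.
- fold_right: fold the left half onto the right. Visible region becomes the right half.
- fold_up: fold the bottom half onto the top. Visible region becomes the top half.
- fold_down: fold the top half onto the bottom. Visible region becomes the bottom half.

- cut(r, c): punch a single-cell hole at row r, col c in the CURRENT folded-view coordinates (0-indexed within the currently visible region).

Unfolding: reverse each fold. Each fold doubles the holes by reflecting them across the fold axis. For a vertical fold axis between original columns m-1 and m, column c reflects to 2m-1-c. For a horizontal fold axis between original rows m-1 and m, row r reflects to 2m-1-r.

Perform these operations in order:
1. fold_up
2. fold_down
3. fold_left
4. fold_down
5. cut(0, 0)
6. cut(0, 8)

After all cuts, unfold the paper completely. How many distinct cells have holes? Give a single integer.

Op 1 fold_up: fold axis h@8; visible region now rows[0,8) x cols[0,32) = 8x32
Op 2 fold_down: fold axis h@4; visible region now rows[4,8) x cols[0,32) = 4x32
Op 3 fold_left: fold axis v@16; visible region now rows[4,8) x cols[0,16) = 4x16
Op 4 fold_down: fold axis h@6; visible region now rows[6,8) x cols[0,16) = 2x16
Op 5 cut(0, 0): punch at orig (6,0); cuts so far [(6, 0)]; region rows[6,8) x cols[0,16) = 2x16
Op 6 cut(0, 8): punch at orig (6,8); cuts so far [(6, 0), (6, 8)]; region rows[6,8) x cols[0,16) = 2x16
Unfold 1 (reflect across h@6): 4 holes -> [(5, 0), (5, 8), (6, 0), (6, 8)]
Unfold 2 (reflect across v@16): 8 holes -> [(5, 0), (5, 8), (5, 23), (5, 31), (6, 0), (6, 8), (6, 23), (6, 31)]
Unfold 3 (reflect across h@4): 16 holes -> [(1, 0), (1, 8), (1, 23), (1, 31), (2, 0), (2, 8), (2, 23), (2, 31), (5, 0), (5, 8), (5, 23), (5, 31), (6, 0), (6, 8), (6, 23), (6, 31)]
Unfold 4 (reflect across h@8): 32 holes -> [(1, 0), (1, 8), (1, 23), (1, 31), (2, 0), (2, 8), (2, 23), (2, 31), (5, 0), (5, 8), (5, 23), (5, 31), (6, 0), (6, 8), (6, 23), (6, 31), (9, 0), (9, 8), (9, 23), (9, 31), (10, 0), (10, 8), (10, 23), (10, 31), (13, 0), (13, 8), (13, 23), (13, 31), (14, 0), (14, 8), (14, 23), (14, 31)]

Answer: 32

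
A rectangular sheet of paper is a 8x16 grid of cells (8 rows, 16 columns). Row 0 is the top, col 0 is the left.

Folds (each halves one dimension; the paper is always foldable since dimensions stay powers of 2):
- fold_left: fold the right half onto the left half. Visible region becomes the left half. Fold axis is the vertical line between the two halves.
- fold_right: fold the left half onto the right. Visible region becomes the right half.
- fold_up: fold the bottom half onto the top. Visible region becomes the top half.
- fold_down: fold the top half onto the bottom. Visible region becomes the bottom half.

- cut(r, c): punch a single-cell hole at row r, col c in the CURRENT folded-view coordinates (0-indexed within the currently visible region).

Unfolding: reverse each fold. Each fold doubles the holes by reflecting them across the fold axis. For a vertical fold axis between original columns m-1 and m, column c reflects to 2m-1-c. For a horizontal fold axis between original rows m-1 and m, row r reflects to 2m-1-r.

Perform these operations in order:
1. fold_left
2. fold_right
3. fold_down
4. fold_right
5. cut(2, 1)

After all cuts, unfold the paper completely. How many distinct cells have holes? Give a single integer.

Answer: 16

Derivation:
Op 1 fold_left: fold axis v@8; visible region now rows[0,8) x cols[0,8) = 8x8
Op 2 fold_right: fold axis v@4; visible region now rows[0,8) x cols[4,8) = 8x4
Op 3 fold_down: fold axis h@4; visible region now rows[4,8) x cols[4,8) = 4x4
Op 4 fold_right: fold axis v@6; visible region now rows[4,8) x cols[6,8) = 4x2
Op 5 cut(2, 1): punch at orig (6,7); cuts so far [(6, 7)]; region rows[4,8) x cols[6,8) = 4x2
Unfold 1 (reflect across v@6): 2 holes -> [(6, 4), (6, 7)]
Unfold 2 (reflect across h@4): 4 holes -> [(1, 4), (1, 7), (6, 4), (6, 7)]
Unfold 3 (reflect across v@4): 8 holes -> [(1, 0), (1, 3), (1, 4), (1, 7), (6, 0), (6, 3), (6, 4), (6, 7)]
Unfold 4 (reflect across v@8): 16 holes -> [(1, 0), (1, 3), (1, 4), (1, 7), (1, 8), (1, 11), (1, 12), (1, 15), (6, 0), (6, 3), (6, 4), (6, 7), (6, 8), (6, 11), (6, 12), (6, 15)]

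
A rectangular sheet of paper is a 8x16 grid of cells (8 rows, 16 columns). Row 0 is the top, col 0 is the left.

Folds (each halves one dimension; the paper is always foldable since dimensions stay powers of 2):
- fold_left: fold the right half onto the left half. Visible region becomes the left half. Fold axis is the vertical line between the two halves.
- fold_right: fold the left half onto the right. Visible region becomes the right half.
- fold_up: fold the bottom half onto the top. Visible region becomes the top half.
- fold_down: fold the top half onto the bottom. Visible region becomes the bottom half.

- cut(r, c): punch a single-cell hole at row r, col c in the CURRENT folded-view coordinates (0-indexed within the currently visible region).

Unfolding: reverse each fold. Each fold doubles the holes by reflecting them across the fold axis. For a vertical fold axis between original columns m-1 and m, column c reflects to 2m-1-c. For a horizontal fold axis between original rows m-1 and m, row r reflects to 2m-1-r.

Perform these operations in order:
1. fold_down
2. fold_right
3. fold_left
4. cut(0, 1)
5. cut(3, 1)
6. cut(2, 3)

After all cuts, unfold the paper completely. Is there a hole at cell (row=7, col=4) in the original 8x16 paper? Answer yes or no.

Op 1 fold_down: fold axis h@4; visible region now rows[4,8) x cols[0,16) = 4x16
Op 2 fold_right: fold axis v@8; visible region now rows[4,8) x cols[8,16) = 4x8
Op 3 fold_left: fold axis v@12; visible region now rows[4,8) x cols[8,12) = 4x4
Op 4 cut(0, 1): punch at orig (4,9); cuts so far [(4, 9)]; region rows[4,8) x cols[8,12) = 4x4
Op 5 cut(3, 1): punch at orig (7,9); cuts so far [(4, 9), (7, 9)]; region rows[4,8) x cols[8,12) = 4x4
Op 6 cut(2, 3): punch at orig (6,11); cuts so far [(4, 9), (6, 11), (7, 9)]; region rows[4,8) x cols[8,12) = 4x4
Unfold 1 (reflect across v@12): 6 holes -> [(4, 9), (4, 14), (6, 11), (6, 12), (7, 9), (7, 14)]
Unfold 2 (reflect across v@8): 12 holes -> [(4, 1), (4, 6), (4, 9), (4, 14), (6, 3), (6, 4), (6, 11), (6, 12), (7, 1), (7, 6), (7, 9), (7, 14)]
Unfold 3 (reflect across h@4): 24 holes -> [(0, 1), (0, 6), (0, 9), (0, 14), (1, 3), (1, 4), (1, 11), (1, 12), (3, 1), (3, 6), (3, 9), (3, 14), (4, 1), (4, 6), (4, 9), (4, 14), (6, 3), (6, 4), (6, 11), (6, 12), (7, 1), (7, 6), (7, 9), (7, 14)]
Holes: [(0, 1), (0, 6), (0, 9), (0, 14), (1, 3), (1, 4), (1, 11), (1, 12), (3, 1), (3, 6), (3, 9), (3, 14), (4, 1), (4, 6), (4, 9), (4, 14), (6, 3), (6, 4), (6, 11), (6, 12), (7, 1), (7, 6), (7, 9), (7, 14)]

Answer: no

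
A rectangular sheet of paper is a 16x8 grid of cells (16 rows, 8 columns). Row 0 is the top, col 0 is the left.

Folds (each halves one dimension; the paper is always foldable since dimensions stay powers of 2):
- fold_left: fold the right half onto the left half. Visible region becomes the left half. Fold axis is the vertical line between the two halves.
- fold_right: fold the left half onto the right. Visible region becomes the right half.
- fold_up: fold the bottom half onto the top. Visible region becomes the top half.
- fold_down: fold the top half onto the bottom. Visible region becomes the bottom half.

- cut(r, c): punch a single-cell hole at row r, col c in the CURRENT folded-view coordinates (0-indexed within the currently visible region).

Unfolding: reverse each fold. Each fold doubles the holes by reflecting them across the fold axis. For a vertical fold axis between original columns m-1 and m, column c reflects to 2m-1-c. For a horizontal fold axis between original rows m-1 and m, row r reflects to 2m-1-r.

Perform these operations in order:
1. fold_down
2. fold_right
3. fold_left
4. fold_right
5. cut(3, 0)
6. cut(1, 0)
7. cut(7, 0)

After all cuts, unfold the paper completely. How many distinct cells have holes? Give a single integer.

Op 1 fold_down: fold axis h@8; visible region now rows[8,16) x cols[0,8) = 8x8
Op 2 fold_right: fold axis v@4; visible region now rows[8,16) x cols[4,8) = 8x4
Op 3 fold_left: fold axis v@6; visible region now rows[8,16) x cols[4,6) = 8x2
Op 4 fold_right: fold axis v@5; visible region now rows[8,16) x cols[5,6) = 8x1
Op 5 cut(3, 0): punch at orig (11,5); cuts so far [(11, 5)]; region rows[8,16) x cols[5,6) = 8x1
Op 6 cut(1, 0): punch at orig (9,5); cuts so far [(9, 5), (11, 5)]; region rows[8,16) x cols[5,6) = 8x1
Op 7 cut(7, 0): punch at orig (15,5); cuts so far [(9, 5), (11, 5), (15, 5)]; region rows[8,16) x cols[5,6) = 8x1
Unfold 1 (reflect across v@5): 6 holes -> [(9, 4), (9, 5), (11, 4), (11, 5), (15, 4), (15, 5)]
Unfold 2 (reflect across v@6): 12 holes -> [(9, 4), (9, 5), (9, 6), (9, 7), (11, 4), (11, 5), (11, 6), (11, 7), (15, 4), (15, 5), (15, 6), (15, 7)]
Unfold 3 (reflect across v@4): 24 holes -> [(9, 0), (9, 1), (9, 2), (9, 3), (9, 4), (9, 5), (9, 6), (9, 7), (11, 0), (11, 1), (11, 2), (11, 3), (11, 4), (11, 5), (11, 6), (11, 7), (15, 0), (15, 1), (15, 2), (15, 3), (15, 4), (15, 5), (15, 6), (15, 7)]
Unfold 4 (reflect across h@8): 48 holes -> [(0, 0), (0, 1), (0, 2), (0, 3), (0, 4), (0, 5), (0, 6), (0, 7), (4, 0), (4, 1), (4, 2), (4, 3), (4, 4), (4, 5), (4, 6), (4, 7), (6, 0), (6, 1), (6, 2), (6, 3), (6, 4), (6, 5), (6, 6), (6, 7), (9, 0), (9, 1), (9, 2), (9, 3), (9, 4), (9, 5), (9, 6), (9, 7), (11, 0), (11, 1), (11, 2), (11, 3), (11, 4), (11, 5), (11, 6), (11, 7), (15, 0), (15, 1), (15, 2), (15, 3), (15, 4), (15, 5), (15, 6), (15, 7)]

Answer: 48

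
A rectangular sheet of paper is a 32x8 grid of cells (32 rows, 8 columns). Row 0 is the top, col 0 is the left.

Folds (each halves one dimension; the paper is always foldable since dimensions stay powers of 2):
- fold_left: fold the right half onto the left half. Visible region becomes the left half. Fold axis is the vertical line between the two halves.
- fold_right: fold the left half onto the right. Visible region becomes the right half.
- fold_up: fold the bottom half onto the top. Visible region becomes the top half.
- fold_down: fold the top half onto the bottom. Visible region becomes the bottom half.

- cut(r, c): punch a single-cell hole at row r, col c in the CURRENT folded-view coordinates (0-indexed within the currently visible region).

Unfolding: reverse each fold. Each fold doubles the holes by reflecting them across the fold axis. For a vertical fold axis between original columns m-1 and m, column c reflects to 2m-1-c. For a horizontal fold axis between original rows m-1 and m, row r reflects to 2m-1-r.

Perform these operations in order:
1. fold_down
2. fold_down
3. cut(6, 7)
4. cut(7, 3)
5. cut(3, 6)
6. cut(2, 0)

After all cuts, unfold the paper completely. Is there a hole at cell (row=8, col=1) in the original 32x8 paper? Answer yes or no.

Answer: no

Derivation:
Op 1 fold_down: fold axis h@16; visible region now rows[16,32) x cols[0,8) = 16x8
Op 2 fold_down: fold axis h@24; visible region now rows[24,32) x cols[0,8) = 8x8
Op 3 cut(6, 7): punch at orig (30,7); cuts so far [(30, 7)]; region rows[24,32) x cols[0,8) = 8x8
Op 4 cut(7, 3): punch at orig (31,3); cuts so far [(30, 7), (31, 3)]; region rows[24,32) x cols[0,8) = 8x8
Op 5 cut(3, 6): punch at orig (27,6); cuts so far [(27, 6), (30, 7), (31, 3)]; region rows[24,32) x cols[0,8) = 8x8
Op 6 cut(2, 0): punch at orig (26,0); cuts so far [(26, 0), (27, 6), (30, 7), (31, 3)]; region rows[24,32) x cols[0,8) = 8x8
Unfold 1 (reflect across h@24): 8 holes -> [(16, 3), (17, 7), (20, 6), (21, 0), (26, 0), (27, 6), (30, 7), (31, 3)]
Unfold 2 (reflect across h@16): 16 holes -> [(0, 3), (1, 7), (4, 6), (5, 0), (10, 0), (11, 6), (14, 7), (15, 3), (16, 3), (17, 7), (20, 6), (21, 0), (26, 0), (27, 6), (30, 7), (31, 3)]
Holes: [(0, 3), (1, 7), (4, 6), (5, 0), (10, 0), (11, 6), (14, 7), (15, 3), (16, 3), (17, 7), (20, 6), (21, 0), (26, 0), (27, 6), (30, 7), (31, 3)]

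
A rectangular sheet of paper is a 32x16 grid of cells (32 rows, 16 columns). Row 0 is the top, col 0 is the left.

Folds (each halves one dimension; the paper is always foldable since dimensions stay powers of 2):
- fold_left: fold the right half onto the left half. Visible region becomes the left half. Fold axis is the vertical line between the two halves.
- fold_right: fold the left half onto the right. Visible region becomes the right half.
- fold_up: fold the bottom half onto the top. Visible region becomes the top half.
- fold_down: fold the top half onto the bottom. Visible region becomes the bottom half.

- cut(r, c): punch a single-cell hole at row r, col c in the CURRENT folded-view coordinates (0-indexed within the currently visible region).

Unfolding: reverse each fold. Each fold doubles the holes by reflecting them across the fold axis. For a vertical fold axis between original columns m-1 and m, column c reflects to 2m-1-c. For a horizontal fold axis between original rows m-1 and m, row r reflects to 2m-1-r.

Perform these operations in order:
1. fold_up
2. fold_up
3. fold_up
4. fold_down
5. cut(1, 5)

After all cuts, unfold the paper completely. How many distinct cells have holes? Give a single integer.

Answer: 16

Derivation:
Op 1 fold_up: fold axis h@16; visible region now rows[0,16) x cols[0,16) = 16x16
Op 2 fold_up: fold axis h@8; visible region now rows[0,8) x cols[0,16) = 8x16
Op 3 fold_up: fold axis h@4; visible region now rows[0,4) x cols[0,16) = 4x16
Op 4 fold_down: fold axis h@2; visible region now rows[2,4) x cols[0,16) = 2x16
Op 5 cut(1, 5): punch at orig (3,5); cuts so far [(3, 5)]; region rows[2,4) x cols[0,16) = 2x16
Unfold 1 (reflect across h@2): 2 holes -> [(0, 5), (3, 5)]
Unfold 2 (reflect across h@4): 4 holes -> [(0, 5), (3, 5), (4, 5), (7, 5)]
Unfold 3 (reflect across h@8): 8 holes -> [(0, 5), (3, 5), (4, 5), (7, 5), (8, 5), (11, 5), (12, 5), (15, 5)]
Unfold 4 (reflect across h@16): 16 holes -> [(0, 5), (3, 5), (4, 5), (7, 5), (8, 5), (11, 5), (12, 5), (15, 5), (16, 5), (19, 5), (20, 5), (23, 5), (24, 5), (27, 5), (28, 5), (31, 5)]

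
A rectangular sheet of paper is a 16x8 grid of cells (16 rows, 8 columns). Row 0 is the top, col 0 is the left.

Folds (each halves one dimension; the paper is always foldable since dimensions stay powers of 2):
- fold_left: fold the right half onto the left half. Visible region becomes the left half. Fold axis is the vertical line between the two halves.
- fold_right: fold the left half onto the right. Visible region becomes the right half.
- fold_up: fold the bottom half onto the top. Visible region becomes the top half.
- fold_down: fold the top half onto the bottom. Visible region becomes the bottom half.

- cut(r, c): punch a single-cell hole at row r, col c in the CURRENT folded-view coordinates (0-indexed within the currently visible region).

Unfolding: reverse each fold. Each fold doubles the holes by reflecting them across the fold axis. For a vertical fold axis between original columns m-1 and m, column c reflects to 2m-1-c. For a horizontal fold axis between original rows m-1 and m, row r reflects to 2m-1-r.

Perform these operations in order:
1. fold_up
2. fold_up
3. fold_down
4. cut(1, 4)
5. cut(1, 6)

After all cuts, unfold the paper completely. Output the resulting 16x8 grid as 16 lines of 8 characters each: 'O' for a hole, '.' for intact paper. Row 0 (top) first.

Op 1 fold_up: fold axis h@8; visible region now rows[0,8) x cols[0,8) = 8x8
Op 2 fold_up: fold axis h@4; visible region now rows[0,4) x cols[0,8) = 4x8
Op 3 fold_down: fold axis h@2; visible region now rows[2,4) x cols[0,8) = 2x8
Op 4 cut(1, 4): punch at orig (3,4); cuts so far [(3, 4)]; region rows[2,4) x cols[0,8) = 2x8
Op 5 cut(1, 6): punch at orig (3,6); cuts so far [(3, 4), (3, 6)]; region rows[2,4) x cols[0,8) = 2x8
Unfold 1 (reflect across h@2): 4 holes -> [(0, 4), (0, 6), (3, 4), (3, 6)]
Unfold 2 (reflect across h@4): 8 holes -> [(0, 4), (0, 6), (3, 4), (3, 6), (4, 4), (4, 6), (7, 4), (7, 6)]
Unfold 3 (reflect across h@8): 16 holes -> [(0, 4), (0, 6), (3, 4), (3, 6), (4, 4), (4, 6), (7, 4), (7, 6), (8, 4), (8, 6), (11, 4), (11, 6), (12, 4), (12, 6), (15, 4), (15, 6)]

Answer: ....O.O.
........
........
....O.O.
....O.O.
........
........
....O.O.
....O.O.
........
........
....O.O.
....O.O.
........
........
....O.O.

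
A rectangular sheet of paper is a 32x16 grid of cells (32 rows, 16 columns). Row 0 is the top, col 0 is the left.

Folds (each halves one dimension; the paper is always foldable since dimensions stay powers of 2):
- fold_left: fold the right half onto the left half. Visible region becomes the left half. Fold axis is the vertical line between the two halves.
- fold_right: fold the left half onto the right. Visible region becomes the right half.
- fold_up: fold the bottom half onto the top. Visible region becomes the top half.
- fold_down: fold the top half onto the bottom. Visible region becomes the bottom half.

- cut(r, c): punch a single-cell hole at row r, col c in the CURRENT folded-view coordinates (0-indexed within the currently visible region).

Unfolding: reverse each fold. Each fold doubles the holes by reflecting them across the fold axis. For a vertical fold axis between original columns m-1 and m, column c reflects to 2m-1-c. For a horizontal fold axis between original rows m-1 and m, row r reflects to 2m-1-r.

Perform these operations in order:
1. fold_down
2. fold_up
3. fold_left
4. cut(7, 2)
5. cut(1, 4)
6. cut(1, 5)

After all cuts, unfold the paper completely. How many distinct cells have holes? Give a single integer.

Op 1 fold_down: fold axis h@16; visible region now rows[16,32) x cols[0,16) = 16x16
Op 2 fold_up: fold axis h@24; visible region now rows[16,24) x cols[0,16) = 8x16
Op 3 fold_left: fold axis v@8; visible region now rows[16,24) x cols[0,8) = 8x8
Op 4 cut(7, 2): punch at orig (23,2); cuts so far [(23, 2)]; region rows[16,24) x cols[0,8) = 8x8
Op 5 cut(1, 4): punch at orig (17,4); cuts so far [(17, 4), (23, 2)]; region rows[16,24) x cols[0,8) = 8x8
Op 6 cut(1, 5): punch at orig (17,5); cuts so far [(17, 4), (17, 5), (23, 2)]; region rows[16,24) x cols[0,8) = 8x8
Unfold 1 (reflect across v@8): 6 holes -> [(17, 4), (17, 5), (17, 10), (17, 11), (23, 2), (23, 13)]
Unfold 2 (reflect across h@24): 12 holes -> [(17, 4), (17, 5), (17, 10), (17, 11), (23, 2), (23, 13), (24, 2), (24, 13), (30, 4), (30, 5), (30, 10), (30, 11)]
Unfold 3 (reflect across h@16): 24 holes -> [(1, 4), (1, 5), (1, 10), (1, 11), (7, 2), (7, 13), (8, 2), (8, 13), (14, 4), (14, 5), (14, 10), (14, 11), (17, 4), (17, 5), (17, 10), (17, 11), (23, 2), (23, 13), (24, 2), (24, 13), (30, 4), (30, 5), (30, 10), (30, 11)]

Answer: 24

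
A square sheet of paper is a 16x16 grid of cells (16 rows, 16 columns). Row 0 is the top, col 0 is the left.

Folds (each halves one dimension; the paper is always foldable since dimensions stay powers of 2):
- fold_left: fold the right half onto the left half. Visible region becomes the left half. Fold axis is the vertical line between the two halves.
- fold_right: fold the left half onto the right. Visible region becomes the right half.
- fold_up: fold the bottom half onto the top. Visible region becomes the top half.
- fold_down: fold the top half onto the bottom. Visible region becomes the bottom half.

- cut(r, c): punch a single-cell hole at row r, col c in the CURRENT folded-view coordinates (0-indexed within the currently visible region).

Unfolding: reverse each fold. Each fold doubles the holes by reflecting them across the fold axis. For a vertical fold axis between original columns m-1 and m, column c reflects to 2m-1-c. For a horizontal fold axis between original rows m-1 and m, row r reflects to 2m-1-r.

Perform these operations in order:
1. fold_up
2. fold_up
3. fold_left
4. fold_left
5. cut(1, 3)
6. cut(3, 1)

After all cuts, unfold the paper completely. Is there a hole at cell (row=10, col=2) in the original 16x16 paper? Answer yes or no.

Op 1 fold_up: fold axis h@8; visible region now rows[0,8) x cols[0,16) = 8x16
Op 2 fold_up: fold axis h@4; visible region now rows[0,4) x cols[0,16) = 4x16
Op 3 fold_left: fold axis v@8; visible region now rows[0,4) x cols[0,8) = 4x8
Op 4 fold_left: fold axis v@4; visible region now rows[0,4) x cols[0,4) = 4x4
Op 5 cut(1, 3): punch at orig (1,3); cuts so far [(1, 3)]; region rows[0,4) x cols[0,4) = 4x4
Op 6 cut(3, 1): punch at orig (3,1); cuts so far [(1, 3), (3, 1)]; region rows[0,4) x cols[0,4) = 4x4
Unfold 1 (reflect across v@4): 4 holes -> [(1, 3), (1, 4), (3, 1), (3, 6)]
Unfold 2 (reflect across v@8): 8 holes -> [(1, 3), (1, 4), (1, 11), (1, 12), (3, 1), (3, 6), (3, 9), (3, 14)]
Unfold 3 (reflect across h@4): 16 holes -> [(1, 3), (1, 4), (1, 11), (1, 12), (3, 1), (3, 6), (3, 9), (3, 14), (4, 1), (4, 6), (4, 9), (4, 14), (6, 3), (6, 4), (6, 11), (6, 12)]
Unfold 4 (reflect across h@8): 32 holes -> [(1, 3), (1, 4), (1, 11), (1, 12), (3, 1), (3, 6), (3, 9), (3, 14), (4, 1), (4, 6), (4, 9), (4, 14), (6, 3), (6, 4), (6, 11), (6, 12), (9, 3), (9, 4), (9, 11), (9, 12), (11, 1), (11, 6), (11, 9), (11, 14), (12, 1), (12, 6), (12, 9), (12, 14), (14, 3), (14, 4), (14, 11), (14, 12)]
Holes: [(1, 3), (1, 4), (1, 11), (1, 12), (3, 1), (3, 6), (3, 9), (3, 14), (4, 1), (4, 6), (4, 9), (4, 14), (6, 3), (6, 4), (6, 11), (6, 12), (9, 3), (9, 4), (9, 11), (9, 12), (11, 1), (11, 6), (11, 9), (11, 14), (12, 1), (12, 6), (12, 9), (12, 14), (14, 3), (14, 4), (14, 11), (14, 12)]

Answer: no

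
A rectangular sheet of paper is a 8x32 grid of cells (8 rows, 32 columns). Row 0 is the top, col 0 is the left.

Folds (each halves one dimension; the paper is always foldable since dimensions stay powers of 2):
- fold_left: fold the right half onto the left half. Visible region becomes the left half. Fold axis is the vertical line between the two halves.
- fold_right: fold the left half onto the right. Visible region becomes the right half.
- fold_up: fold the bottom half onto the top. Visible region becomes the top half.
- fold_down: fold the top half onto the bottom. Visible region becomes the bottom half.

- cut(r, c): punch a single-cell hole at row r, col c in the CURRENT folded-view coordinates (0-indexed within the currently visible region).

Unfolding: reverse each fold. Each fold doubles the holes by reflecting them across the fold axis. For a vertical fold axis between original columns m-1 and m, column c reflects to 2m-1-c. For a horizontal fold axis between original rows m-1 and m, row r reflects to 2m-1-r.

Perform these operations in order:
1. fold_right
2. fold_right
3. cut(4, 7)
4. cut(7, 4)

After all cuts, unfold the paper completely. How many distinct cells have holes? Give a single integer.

Answer: 8

Derivation:
Op 1 fold_right: fold axis v@16; visible region now rows[0,8) x cols[16,32) = 8x16
Op 2 fold_right: fold axis v@24; visible region now rows[0,8) x cols[24,32) = 8x8
Op 3 cut(4, 7): punch at orig (4,31); cuts so far [(4, 31)]; region rows[0,8) x cols[24,32) = 8x8
Op 4 cut(7, 4): punch at orig (7,28); cuts so far [(4, 31), (7, 28)]; region rows[0,8) x cols[24,32) = 8x8
Unfold 1 (reflect across v@24): 4 holes -> [(4, 16), (4, 31), (7, 19), (7, 28)]
Unfold 2 (reflect across v@16): 8 holes -> [(4, 0), (4, 15), (4, 16), (4, 31), (7, 3), (7, 12), (7, 19), (7, 28)]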